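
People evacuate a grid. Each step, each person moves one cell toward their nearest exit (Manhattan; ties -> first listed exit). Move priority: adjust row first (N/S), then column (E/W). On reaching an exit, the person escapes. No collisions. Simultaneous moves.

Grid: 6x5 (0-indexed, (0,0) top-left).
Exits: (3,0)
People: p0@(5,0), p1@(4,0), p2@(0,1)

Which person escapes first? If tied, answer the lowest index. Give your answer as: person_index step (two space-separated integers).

Answer: 1 1

Derivation:
Step 1: p0:(5,0)->(4,0) | p1:(4,0)->(3,0)->EXIT | p2:(0,1)->(1,1)
Step 2: p0:(4,0)->(3,0)->EXIT | p1:escaped | p2:(1,1)->(2,1)
Step 3: p0:escaped | p1:escaped | p2:(2,1)->(3,1)
Step 4: p0:escaped | p1:escaped | p2:(3,1)->(3,0)->EXIT
Exit steps: [2, 1, 4]
First to escape: p1 at step 1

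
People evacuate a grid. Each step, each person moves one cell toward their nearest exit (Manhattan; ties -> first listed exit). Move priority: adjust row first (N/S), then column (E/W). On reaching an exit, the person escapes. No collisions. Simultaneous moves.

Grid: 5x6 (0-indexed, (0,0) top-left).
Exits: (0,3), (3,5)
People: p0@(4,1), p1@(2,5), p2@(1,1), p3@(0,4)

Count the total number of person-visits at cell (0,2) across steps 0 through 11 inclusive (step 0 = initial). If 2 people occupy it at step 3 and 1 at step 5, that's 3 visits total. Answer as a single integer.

Step 0: p0@(4,1) p1@(2,5) p2@(1,1) p3@(0,4) -> at (0,2): 0 [-], cum=0
Step 1: p0@(3,1) p1@ESC p2@(0,1) p3@ESC -> at (0,2): 0 [-], cum=0
Step 2: p0@(3,2) p1@ESC p2@(0,2) p3@ESC -> at (0,2): 1 [p2], cum=1
Step 3: p0@(3,3) p1@ESC p2@ESC p3@ESC -> at (0,2): 0 [-], cum=1
Step 4: p0@(3,4) p1@ESC p2@ESC p3@ESC -> at (0,2): 0 [-], cum=1
Step 5: p0@ESC p1@ESC p2@ESC p3@ESC -> at (0,2): 0 [-], cum=1
Total visits = 1

Answer: 1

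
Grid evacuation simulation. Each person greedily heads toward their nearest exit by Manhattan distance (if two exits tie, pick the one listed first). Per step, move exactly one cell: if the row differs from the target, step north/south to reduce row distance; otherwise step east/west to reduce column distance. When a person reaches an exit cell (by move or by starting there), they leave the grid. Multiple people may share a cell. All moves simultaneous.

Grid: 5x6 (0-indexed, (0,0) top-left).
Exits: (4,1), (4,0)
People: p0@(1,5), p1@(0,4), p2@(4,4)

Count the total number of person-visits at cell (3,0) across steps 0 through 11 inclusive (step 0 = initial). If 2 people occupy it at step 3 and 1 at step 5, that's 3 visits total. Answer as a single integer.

Step 0: p0@(1,5) p1@(0,4) p2@(4,4) -> at (3,0): 0 [-], cum=0
Step 1: p0@(2,5) p1@(1,4) p2@(4,3) -> at (3,0): 0 [-], cum=0
Step 2: p0@(3,5) p1@(2,4) p2@(4,2) -> at (3,0): 0 [-], cum=0
Step 3: p0@(4,5) p1@(3,4) p2@ESC -> at (3,0): 0 [-], cum=0
Step 4: p0@(4,4) p1@(4,4) p2@ESC -> at (3,0): 0 [-], cum=0
Step 5: p0@(4,3) p1@(4,3) p2@ESC -> at (3,0): 0 [-], cum=0
Step 6: p0@(4,2) p1@(4,2) p2@ESC -> at (3,0): 0 [-], cum=0
Step 7: p0@ESC p1@ESC p2@ESC -> at (3,0): 0 [-], cum=0
Total visits = 0

Answer: 0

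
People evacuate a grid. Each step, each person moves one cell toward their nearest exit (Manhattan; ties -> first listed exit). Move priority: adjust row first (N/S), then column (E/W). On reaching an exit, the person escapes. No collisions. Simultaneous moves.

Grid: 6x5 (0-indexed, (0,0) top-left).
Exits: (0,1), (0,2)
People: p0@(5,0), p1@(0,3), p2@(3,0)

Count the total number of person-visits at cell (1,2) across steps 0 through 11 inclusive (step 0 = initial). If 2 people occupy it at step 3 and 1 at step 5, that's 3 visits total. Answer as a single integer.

Step 0: p0@(5,0) p1@(0,3) p2@(3,0) -> at (1,2): 0 [-], cum=0
Step 1: p0@(4,0) p1@ESC p2@(2,0) -> at (1,2): 0 [-], cum=0
Step 2: p0@(3,0) p1@ESC p2@(1,0) -> at (1,2): 0 [-], cum=0
Step 3: p0@(2,0) p1@ESC p2@(0,0) -> at (1,2): 0 [-], cum=0
Step 4: p0@(1,0) p1@ESC p2@ESC -> at (1,2): 0 [-], cum=0
Step 5: p0@(0,0) p1@ESC p2@ESC -> at (1,2): 0 [-], cum=0
Step 6: p0@ESC p1@ESC p2@ESC -> at (1,2): 0 [-], cum=0
Total visits = 0

Answer: 0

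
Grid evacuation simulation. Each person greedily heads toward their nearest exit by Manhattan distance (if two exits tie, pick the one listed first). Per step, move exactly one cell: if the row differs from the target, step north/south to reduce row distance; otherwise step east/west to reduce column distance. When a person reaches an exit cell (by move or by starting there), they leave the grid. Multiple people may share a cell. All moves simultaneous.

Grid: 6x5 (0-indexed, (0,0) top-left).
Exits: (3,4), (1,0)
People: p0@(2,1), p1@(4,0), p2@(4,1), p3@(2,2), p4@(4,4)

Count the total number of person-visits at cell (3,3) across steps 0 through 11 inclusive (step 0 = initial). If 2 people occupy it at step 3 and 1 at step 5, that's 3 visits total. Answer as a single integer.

Step 0: p0@(2,1) p1@(4,0) p2@(4,1) p3@(2,2) p4@(4,4) -> at (3,3): 0 [-], cum=0
Step 1: p0@(1,1) p1@(3,0) p2@(3,1) p3@(3,2) p4@ESC -> at (3,3): 0 [-], cum=0
Step 2: p0@ESC p1@(2,0) p2@(3,2) p3@(3,3) p4@ESC -> at (3,3): 1 [p3], cum=1
Step 3: p0@ESC p1@ESC p2@(3,3) p3@ESC p4@ESC -> at (3,3): 1 [p2], cum=2
Step 4: p0@ESC p1@ESC p2@ESC p3@ESC p4@ESC -> at (3,3): 0 [-], cum=2
Total visits = 2

Answer: 2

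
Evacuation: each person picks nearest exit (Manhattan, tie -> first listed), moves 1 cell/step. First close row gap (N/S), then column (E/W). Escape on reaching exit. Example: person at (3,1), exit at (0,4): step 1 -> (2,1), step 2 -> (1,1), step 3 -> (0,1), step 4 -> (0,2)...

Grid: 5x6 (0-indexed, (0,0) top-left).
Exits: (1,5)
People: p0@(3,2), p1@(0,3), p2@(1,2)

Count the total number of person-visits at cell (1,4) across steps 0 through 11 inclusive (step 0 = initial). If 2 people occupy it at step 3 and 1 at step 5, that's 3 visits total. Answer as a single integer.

Step 0: p0@(3,2) p1@(0,3) p2@(1,2) -> at (1,4): 0 [-], cum=0
Step 1: p0@(2,2) p1@(1,3) p2@(1,3) -> at (1,4): 0 [-], cum=0
Step 2: p0@(1,2) p1@(1,4) p2@(1,4) -> at (1,4): 2 [p1,p2], cum=2
Step 3: p0@(1,3) p1@ESC p2@ESC -> at (1,4): 0 [-], cum=2
Step 4: p0@(1,4) p1@ESC p2@ESC -> at (1,4): 1 [p0], cum=3
Step 5: p0@ESC p1@ESC p2@ESC -> at (1,4): 0 [-], cum=3
Total visits = 3

Answer: 3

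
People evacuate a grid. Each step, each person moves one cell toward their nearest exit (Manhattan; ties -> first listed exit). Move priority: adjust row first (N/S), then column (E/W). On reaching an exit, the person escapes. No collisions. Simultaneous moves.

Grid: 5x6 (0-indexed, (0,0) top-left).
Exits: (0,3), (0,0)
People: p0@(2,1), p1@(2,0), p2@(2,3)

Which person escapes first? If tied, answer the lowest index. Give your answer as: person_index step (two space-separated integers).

Step 1: p0:(2,1)->(1,1) | p1:(2,0)->(1,0) | p2:(2,3)->(1,3)
Step 2: p0:(1,1)->(0,1) | p1:(1,0)->(0,0)->EXIT | p2:(1,3)->(0,3)->EXIT
Step 3: p0:(0,1)->(0,0)->EXIT | p1:escaped | p2:escaped
Exit steps: [3, 2, 2]
First to escape: p1 at step 2

Answer: 1 2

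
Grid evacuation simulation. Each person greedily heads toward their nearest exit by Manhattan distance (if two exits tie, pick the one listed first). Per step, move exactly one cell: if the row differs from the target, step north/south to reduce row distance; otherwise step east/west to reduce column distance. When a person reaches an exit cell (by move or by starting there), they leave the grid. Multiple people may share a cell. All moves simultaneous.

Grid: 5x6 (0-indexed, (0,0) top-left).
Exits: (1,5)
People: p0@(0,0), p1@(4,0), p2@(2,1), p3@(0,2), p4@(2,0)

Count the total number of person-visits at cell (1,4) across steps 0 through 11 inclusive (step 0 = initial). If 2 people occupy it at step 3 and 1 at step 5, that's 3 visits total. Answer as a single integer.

Answer: 5

Derivation:
Step 0: p0@(0,0) p1@(4,0) p2@(2,1) p3@(0,2) p4@(2,0) -> at (1,4): 0 [-], cum=0
Step 1: p0@(1,0) p1@(3,0) p2@(1,1) p3@(1,2) p4@(1,0) -> at (1,4): 0 [-], cum=0
Step 2: p0@(1,1) p1@(2,0) p2@(1,2) p3@(1,3) p4@(1,1) -> at (1,4): 0 [-], cum=0
Step 3: p0@(1,2) p1@(1,0) p2@(1,3) p3@(1,4) p4@(1,2) -> at (1,4): 1 [p3], cum=1
Step 4: p0@(1,3) p1@(1,1) p2@(1,4) p3@ESC p4@(1,3) -> at (1,4): 1 [p2], cum=2
Step 5: p0@(1,4) p1@(1,2) p2@ESC p3@ESC p4@(1,4) -> at (1,4): 2 [p0,p4], cum=4
Step 6: p0@ESC p1@(1,3) p2@ESC p3@ESC p4@ESC -> at (1,4): 0 [-], cum=4
Step 7: p0@ESC p1@(1,4) p2@ESC p3@ESC p4@ESC -> at (1,4): 1 [p1], cum=5
Step 8: p0@ESC p1@ESC p2@ESC p3@ESC p4@ESC -> at (1,4): 0 [-], cum=5
Total visits = 5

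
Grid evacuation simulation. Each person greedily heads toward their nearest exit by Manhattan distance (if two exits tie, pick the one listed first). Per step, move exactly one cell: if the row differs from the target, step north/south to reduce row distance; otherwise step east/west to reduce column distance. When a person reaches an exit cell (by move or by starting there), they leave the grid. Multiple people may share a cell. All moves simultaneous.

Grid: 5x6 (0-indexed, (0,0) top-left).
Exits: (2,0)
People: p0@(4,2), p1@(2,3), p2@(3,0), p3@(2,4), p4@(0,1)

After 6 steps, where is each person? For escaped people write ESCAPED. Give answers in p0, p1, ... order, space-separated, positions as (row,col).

Step 1: p0:(4,2)->(3,2) | p1:(2,3)->(2,2) | p2:(3,0)->(2,0)->EXIT | p3:(2,4)->(2,3) | p4:(0,1)->(1,1)
Step 2: p0:(3,2)->(2,2) | p1:(2,2)->(2,1) | p2:escaped | p3:(2,3)->(2,2) | p4:(1,1)->(2,1)
Step 3: p0:(2,2)->(2,1) | p1:(2,1)->(2,0)->EXIT | p2:escaped | p3:(2,2)->(2,1) | p4:(2,1)->(2,0)->EXIT
Step 4: p0:(2,1)->(2,0)->EXIT | p1:escaped | p2:escaped | p3:(2,1)->(2,0)->EXIT | p4:escaped

ESCAPED ESCAPED ESCAPED ESCAPED ESCAPED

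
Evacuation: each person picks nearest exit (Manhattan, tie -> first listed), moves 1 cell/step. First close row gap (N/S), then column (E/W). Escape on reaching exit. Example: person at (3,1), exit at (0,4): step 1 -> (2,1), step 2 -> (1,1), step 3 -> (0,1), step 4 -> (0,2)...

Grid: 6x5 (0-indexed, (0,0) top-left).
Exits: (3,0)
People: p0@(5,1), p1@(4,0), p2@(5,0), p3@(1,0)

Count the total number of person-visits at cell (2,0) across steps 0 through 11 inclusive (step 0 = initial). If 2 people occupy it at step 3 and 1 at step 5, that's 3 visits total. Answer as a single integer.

Step 0: p0@(5,1) p1@(4,0) p2@(5,0) p3@(1,0) -> at (2,0): 0 [-], cum=0
Step 1: p0@(4,1) p1@ESC p2@(4,0) p3@(2,0) -> at (2,0): 1 [p3], cum=1
Step 2: p0@(3,1) p1@ESC p2@ESC p3@ESC -> at (2,0): 0 [-], cum=1
Step 3: p0@ESC p1@ESC p2@ESC p3@ESC -> at (2,0): 0 [-], cum=1
Total visits = 1

Answer: 1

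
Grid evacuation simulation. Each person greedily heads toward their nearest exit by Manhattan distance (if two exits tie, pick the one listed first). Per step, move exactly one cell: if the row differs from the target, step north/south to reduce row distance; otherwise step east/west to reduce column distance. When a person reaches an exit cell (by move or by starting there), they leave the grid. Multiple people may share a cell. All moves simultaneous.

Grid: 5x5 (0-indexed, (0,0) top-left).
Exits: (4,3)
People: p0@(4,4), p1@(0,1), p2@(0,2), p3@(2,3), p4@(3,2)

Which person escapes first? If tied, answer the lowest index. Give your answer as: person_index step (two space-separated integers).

Answer: 0 1

Derivation:
Step 1: p0:(4,4)->(4,3)->EXIT | p1:(0,1)->(1,1) | p2:(0,2)->(1,2) | p3:(2,3)->(3,3) | p4:(3,2)->(4,2)
Step 2: p0:escaped | p1:(1,1)->(2,1) | p2:(1,2)->(2,2) | p3:(3,3)->(4,3)->EXIT | p4:(4,2)->(4,3)->EXIT
Step 3: p0:escaped | p1:(2,1)->(3,1) | p2:(2,2)->(3,2) | p3:escaped | p4:escaped
Step 4: p0:escaped | p1:(3,1)->(4,1) | p2:(3,2)->(4,2) | p3:escaped | p4:escaped
Step 5: p0:escaped | p1:(4,1)->(4,2) | p2:(4,2)->(4,3)->EXIT | p3:escaped | p4:escaped
Step 6: p0:escaped | p1:(4,2)->(4,3)->EXIT | p2:escaped | p3:escaped | p4:escaped
Exit steps: [1, 6, 5, 2, 2]
First to escape: p0 at step 1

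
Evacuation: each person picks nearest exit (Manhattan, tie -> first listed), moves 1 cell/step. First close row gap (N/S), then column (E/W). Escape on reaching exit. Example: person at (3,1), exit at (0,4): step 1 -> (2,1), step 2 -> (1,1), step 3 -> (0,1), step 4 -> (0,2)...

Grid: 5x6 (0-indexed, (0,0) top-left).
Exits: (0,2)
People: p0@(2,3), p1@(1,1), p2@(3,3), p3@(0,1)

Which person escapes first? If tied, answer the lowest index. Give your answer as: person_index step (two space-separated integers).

Step 1: p0:(2,3)->(1,3) | p1:(1,1)->(0,1) | p2:(3,3)->(2,3) | p3:(0,1)->(0,2)->EXIT
Step 2: p0:(1,3)->(0,3) | p1:(0,1)->(0,2)->EXIT | p2:(2,3)->(1,3) | p3:escaped
Step 3: p0:(0,3)->(0,2)->EXIT | p1:escaped | p2:(1,3)->(0,3) | p3:escaped
Step 4: p0:escaped | p1:escaped | p2:(0,3)->(0,2)->EXIT | p3:escaped
Exit steps: [3, 2, 4, 1]
First to escape: p3 at step 1

Answer: 3 1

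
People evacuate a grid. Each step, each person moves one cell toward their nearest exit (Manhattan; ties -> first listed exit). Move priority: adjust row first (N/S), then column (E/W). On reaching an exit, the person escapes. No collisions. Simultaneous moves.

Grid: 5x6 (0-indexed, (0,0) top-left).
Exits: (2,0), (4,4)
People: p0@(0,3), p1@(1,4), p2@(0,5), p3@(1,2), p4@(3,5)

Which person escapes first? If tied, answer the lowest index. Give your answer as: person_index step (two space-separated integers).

Answer: 4 2

Derivation:
Step 1: p0:(0,3)->(1,3) | p1:(1,4)->(2,4) | p2:(0,5)->(1,5) | p3:(1,2)->(2,2) | p4:(3,5)->(4,5)
Step 2: p0:(1,3)->(2,3) | p1:(2,4)->(3,4) | p2:(1,5)->(2,5) | p3:(2,2)->(2,1) | p4:(4,5)->(4,4)->EXIT
Step 3: p0:(2,3)->(2,2) | p1:(3,4)->(4,4)->EXIT | p2:(2,5)->(3,5) | p3:(2,1)->(2,0)->EXIT | p4:escaped
Step 4: p0:(2,2)->(2,1) | p1:escaped | p2:(3,5)->(4,5) | p3:escaped | p4:escaped
Step 5: p0:(2,1)->(2,0)->EXIT | p1:escaped | p2:(4,5)->(4,4)->EXIT | p3:escaped | p4:escaped
Exit steps: [5, 3, 5, 3, 2]
First to escape: p4 at step 2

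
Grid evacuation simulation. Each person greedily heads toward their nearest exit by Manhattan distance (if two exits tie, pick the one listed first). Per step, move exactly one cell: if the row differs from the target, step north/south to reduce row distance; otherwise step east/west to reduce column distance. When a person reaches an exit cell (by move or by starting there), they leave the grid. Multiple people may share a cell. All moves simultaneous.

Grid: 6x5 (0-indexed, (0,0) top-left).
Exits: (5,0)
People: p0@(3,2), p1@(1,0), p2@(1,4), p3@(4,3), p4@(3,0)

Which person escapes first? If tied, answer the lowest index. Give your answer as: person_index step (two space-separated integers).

Step 1: p0:(3,2)->(4,2) | p1:(1,0)->(2,0) | p2:(1,4)->(2,4) | p3:(4,3)->(5,3) | p4:(3,0)->(4,0)
Step 2: p0:(4,2)->(5,2) | p1:(2,0)->(3,0) | p2:(2,4)->(3,4) | p3:(5,3)->(5,2) | p4:(4,0)->(5,0)->EXIT
Step 3: p0:(5,2)->(5,1) | p1:(3,0)->(4,0) | p2:(3,4)->(4,4) | p3:(5,2)->(5,1) | p4:escaped
Step 4: p0:(5,1)->(5,0)->EXIT | p1:(4,0)->(5,0)->EXIT | p2:(4,4)->(5,4) | p3:(5,1)->(5,0)->EXIT | p4:escaped
Step 5: p0:escaped | p1:escaped | p2:(5,4)->(5,3) | p3:escaped | p4:escaped
Step 6: p0:escaped | p1:escaped | p2:(5,3)->(5,2) | p3:escaped | p4:escaped
Step 7: p0:escaped | p1:escaped | p2:(5,2)->(5,1) | p3:escaped | p4:escaped
Step 8: p0:escaped | p1:escaped | p2:(5,1)->(5,0)->EXIT | p3:escaped | p4:escaped
Exit steps: [4, 4, 8, 4, 2]
First to escape: p4 at step 2

Answer: 4 2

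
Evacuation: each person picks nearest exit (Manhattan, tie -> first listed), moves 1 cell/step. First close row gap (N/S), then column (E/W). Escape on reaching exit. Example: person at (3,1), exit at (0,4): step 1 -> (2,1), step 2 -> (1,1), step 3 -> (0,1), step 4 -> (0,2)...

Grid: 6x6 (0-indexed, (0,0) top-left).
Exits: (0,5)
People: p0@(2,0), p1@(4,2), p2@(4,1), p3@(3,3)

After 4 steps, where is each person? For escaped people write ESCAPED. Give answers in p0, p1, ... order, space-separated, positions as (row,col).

Step 1: p0:(2,0)->(1,0) | p1:(4,2)->(3,2) | p2:(4,1)->(3,1) | p3:(3,3)->(2,3)
Step 2: p0:(1,0)->(0,0) | p1:(3,2)->(2,2) | p2:(3,1)->(2,1) | p3:(2,3)->(1,3)
Step 3: p0:(0,0)->(0,1) | p1:(2,2)->(1,2) | p2:(2,1)->(1,1) | p3:(1,3)->(0,3)
Step 4: p0:(0,1)->(0,2) | p1:(1,2)->(0,2) | p2:(1,1)->(0,1) | p3:(0,3)->(0,4)

(0,2) (0,2) (0,1) (0,4)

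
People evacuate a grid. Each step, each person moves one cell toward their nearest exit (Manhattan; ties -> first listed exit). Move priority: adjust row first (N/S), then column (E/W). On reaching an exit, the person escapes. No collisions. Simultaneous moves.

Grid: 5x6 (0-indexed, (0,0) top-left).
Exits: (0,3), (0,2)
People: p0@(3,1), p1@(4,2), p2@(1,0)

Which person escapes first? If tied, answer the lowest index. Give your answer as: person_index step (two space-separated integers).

Answer: 2 3

Derivation:
Step 1: p0:(3,1)->(2,1) | p1:(4,2)->(3,2) | p2:(1,0)->(0,0)
Step 2: p0:(2,1)->(1,1) | p1:(3,2)->(2,2) | p2:(0,0)->(0,1)
Step 3: p0:(1,1)->(0,1) | p1:(2,2)->(1,2) | p2:(0,1)->(0,2)->EXIT
Step 4: p0:(0,1)->(0,2)->EXIT | p1:(1,2)->(0,2)->EXIT | p2:escaped
Exit steps: [4, 4, 3]
First to escape: p2 at step 3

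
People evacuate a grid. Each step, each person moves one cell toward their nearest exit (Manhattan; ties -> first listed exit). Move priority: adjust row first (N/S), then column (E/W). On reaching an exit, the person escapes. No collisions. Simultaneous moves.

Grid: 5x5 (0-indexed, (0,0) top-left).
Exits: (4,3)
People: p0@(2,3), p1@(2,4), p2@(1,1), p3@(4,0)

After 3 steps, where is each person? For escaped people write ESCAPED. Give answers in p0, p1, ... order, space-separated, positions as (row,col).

Step 1: p0:(2,3)->(3,3) | p1:(2,4)->(3,4) | p2:(1,1)->(2,1) | p3:(4,0)->(4,1)
Step 2: p0:(3,3)->(4,3)->EXIT | p1:(3,4)->(4,4) | p2:(2,1)->(3,1) | p3:(4,1)->(4,2)
Step 3: p0:escaped | p1:(4,4)->(4,3)->EXIT | p2:(3,1)->(4,1) | p3:(4,2)->(4,3)->EXIT

ESCAPED ESCAPED (4,1) ESCAPED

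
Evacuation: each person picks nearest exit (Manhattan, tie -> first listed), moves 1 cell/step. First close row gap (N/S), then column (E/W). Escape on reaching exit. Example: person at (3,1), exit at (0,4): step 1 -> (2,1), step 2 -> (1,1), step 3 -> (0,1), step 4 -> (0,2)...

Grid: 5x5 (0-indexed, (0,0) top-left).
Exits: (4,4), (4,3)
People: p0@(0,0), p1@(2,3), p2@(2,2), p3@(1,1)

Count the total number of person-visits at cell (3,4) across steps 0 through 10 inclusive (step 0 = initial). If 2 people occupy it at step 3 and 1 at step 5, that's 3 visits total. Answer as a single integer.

Step 0: p0@(0,0) p1@(2,3) p2@(2,2) p3@(1,1) -> at (3,4): 0 [-], cum=0
Step 1: p0@(1,0) p1@(3,3) p2@(3,2) p3@(2,1) -> at (3,4): 0 [-], cum=0
Step 2: p0@(2,0) p1@ESC p2@(4,2) p3@(3,1) -> at (3,4): 0 [-], cum=0
Step 3: p0@(3,0) p1@ESC p2@ESC p3@(4,1) -> at (3,4): 0 [-], cum=0
Step 4: p0@(4,0) p1@ESC p2@ESC p3@(4,2) -> at (3,4): 0 [-], cum=0
Step 5: p0@(4,1) p1@ESC p2@ESC p3@ESC -> at (3,4): 0 [-], cum=0
Step 6: p0@(4,2) p1@ESC p2@ESC p3@ESC -> at (3,4): 0 [-], cum=0
Step 7: p0@ESC p1@ESC p2@ESC p3@ESC -> at (3,4): 0 [-], cum=0
Total visits = 0

Answer: 0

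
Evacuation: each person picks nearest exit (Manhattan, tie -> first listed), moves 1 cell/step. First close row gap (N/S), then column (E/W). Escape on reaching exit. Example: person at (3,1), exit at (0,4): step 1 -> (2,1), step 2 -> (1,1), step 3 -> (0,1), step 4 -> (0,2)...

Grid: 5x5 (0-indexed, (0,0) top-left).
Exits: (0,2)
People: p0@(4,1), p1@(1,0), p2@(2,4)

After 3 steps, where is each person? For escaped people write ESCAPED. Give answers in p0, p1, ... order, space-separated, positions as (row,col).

Step 1: p0:(4,1)->(3,1) | p1:(1,0)->(0,0) | p2:(2,4)->(1,4)
Step 2: p0:(3,1)->(2,1) | p1:(0,0)->(0,1) | p2:(1,4)->(0,4)
Step 3: p0:(2,1)->(1,1) | p1:(0,1)->(0,2)->EXIT | p2:(0,4)->(0,3)

(1,1) ESCAPED (0,3)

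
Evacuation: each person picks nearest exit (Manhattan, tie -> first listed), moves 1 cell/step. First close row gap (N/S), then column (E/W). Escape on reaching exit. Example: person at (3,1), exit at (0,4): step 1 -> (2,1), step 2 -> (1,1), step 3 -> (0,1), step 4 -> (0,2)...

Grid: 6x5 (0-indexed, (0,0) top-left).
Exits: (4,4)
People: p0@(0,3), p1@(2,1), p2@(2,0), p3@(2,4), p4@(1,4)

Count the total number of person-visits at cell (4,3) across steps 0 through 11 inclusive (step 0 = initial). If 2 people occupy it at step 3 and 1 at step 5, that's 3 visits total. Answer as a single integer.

Step 0: p0@(0,3) p1@(2,1) p2@(2,0) p3@(2,4) p4@(1,4) -> at (4,3): 0 [-], cum=0
Step 1: p0@(1,3) p1@(3,1) p2@(3,0) p3@(3,4) p4@(2,4) -> at (4,3): 0 [-], cum=0
Step 2: p0@(2,3) p1@(4,1) p2@(4,0) p3@ESC p4@(3,4) -> at (4,3): 0 [-], cum=0
Step 3: p0@(3,3) p1@(4,2) p2@(4,1) p3@ESC p4@ESC -> at (4,3): 0 [-], cum=0
Step 4: p0@(4,3) p1@(4,3) p2@(4,2) p3@ESC p4@ESC -> at (4,3): 2 [p0,p1], cum=2
Step 5: p0@ESC p1@ESC p2@(4,3) p3@ESC p4@ESC -> at (4,3): 1 [p2], cum=3
Step 6: p0@ESC p1@ESC p2@ESC p3@ESC p4@ESC -> at (4,3): 0 [-], cum=3
Total visits = 3

Answer: 3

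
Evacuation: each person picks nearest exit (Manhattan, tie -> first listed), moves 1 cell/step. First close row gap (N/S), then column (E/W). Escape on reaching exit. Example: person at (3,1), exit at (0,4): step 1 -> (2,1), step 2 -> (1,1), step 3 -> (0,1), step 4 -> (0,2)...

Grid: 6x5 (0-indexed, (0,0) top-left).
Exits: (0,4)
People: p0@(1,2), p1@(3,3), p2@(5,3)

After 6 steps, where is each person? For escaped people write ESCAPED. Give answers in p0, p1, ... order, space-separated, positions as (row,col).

Step 1: p0:(1,2)->(0,2) | p1:(3,3)->(2,3) | p2:(5,3)->(4,3)
Step 2: p0:(0,2)->(0,3) | p1:(2,3)->(1,3) | p2:(4,3)->(3,3)
Step 3: p0:(0,3)->(0,4)->EXIT | p1:(1,3)->(0,3) | p2:(3,3)->(2,3)
Step 4: p0:escaped | p1:(0,3)->(0,4)->EXIT | p2:(2,3)->(1,3)
Step 5: p0:escaped | p1:escaped | p2:(1,3)->(0,3)
Step 6: p0:escaped | p1:escaped | p2:(0,3)->(0,4)->EXIT

ESCAPED ESCAPED ESCAPED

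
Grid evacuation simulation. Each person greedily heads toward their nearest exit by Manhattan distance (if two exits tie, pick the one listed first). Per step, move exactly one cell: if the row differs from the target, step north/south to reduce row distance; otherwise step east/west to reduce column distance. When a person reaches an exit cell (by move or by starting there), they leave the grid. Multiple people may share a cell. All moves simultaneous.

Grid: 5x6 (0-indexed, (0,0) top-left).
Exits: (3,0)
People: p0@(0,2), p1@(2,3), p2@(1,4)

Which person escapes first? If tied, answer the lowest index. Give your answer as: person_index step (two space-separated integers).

Step 1: p0:(0,2)->(1,2) | p1:(2,3)->(3,3) | p2:(1,4)->(2,4)
Step 2: p0:(1,2)->(2,2) | p1:(3,3)->(3,2) | p2:(2,4)->(3,4)
Step 3: p0:(2,2)->(3,2) | p1:(3,2)->(3,1) | p2:(3,4)->(3,3)
Step 4: p0:(3,2)->(3,1) | p1:(3,1)->(3,0)->EXIT | p2:(3,3)->(3,2)
Step 5: p0:(3,1)->(3,0)->EXIT | p1:escaped | p2:(3,2)->(3,1)
Step 6: p0:escaped | p1:escaped | p2:(3,1)->(3,0)->EXIT
Exit steps: [5, 4, 6]
First to escape: p1 at step 4

Answer: 1 4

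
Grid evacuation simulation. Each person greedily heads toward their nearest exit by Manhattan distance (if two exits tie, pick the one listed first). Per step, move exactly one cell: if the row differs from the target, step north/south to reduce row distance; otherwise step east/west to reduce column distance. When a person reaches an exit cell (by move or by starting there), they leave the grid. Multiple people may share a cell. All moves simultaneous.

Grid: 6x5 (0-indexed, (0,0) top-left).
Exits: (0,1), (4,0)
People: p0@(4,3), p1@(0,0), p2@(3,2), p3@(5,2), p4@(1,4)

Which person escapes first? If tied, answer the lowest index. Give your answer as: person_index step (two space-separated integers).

Step 1: p0:(4,3)->(4,2) | p1:(0,0)->(0,1)->EXIT | p2:(3,2)->(4,2) | p3:(5,2)->(4,2) | p4:(1,4)->(0,4)
Step 2: p0:(4,2)->(4,1) | p1:escaped | p2:(4,2)->(4,1) | p3:(4,2)->(4,1) | p4:(0,4)->(0,3)
Step 3: p0:(4,1)->(4,0)->EXIT | p1:escaped | p2:(4,1)->(4,0)->EXIT | p3:(4,1)->(4,0)->EXIT | p4:(0,3)->(0,2)
Step 4: p0:escaped | p1:escaped | p2:escaped | p3:escaped | p4:(0,2)->(0,1)->EXIT
Exit steps: [3, 1, 3, 3, 4]
First to escape: p1 at step 1

Answer: 1 1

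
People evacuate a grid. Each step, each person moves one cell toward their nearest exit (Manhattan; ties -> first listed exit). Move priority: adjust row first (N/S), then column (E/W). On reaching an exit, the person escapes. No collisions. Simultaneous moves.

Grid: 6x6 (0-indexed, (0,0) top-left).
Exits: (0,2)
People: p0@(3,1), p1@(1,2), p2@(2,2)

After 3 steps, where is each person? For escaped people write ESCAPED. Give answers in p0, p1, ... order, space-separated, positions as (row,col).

Step 1: p0:(3,1)->(2,1) | p1:(1,2)->(0,2)->EXIT | p2:(2,2)->(1,2)
Step 2: p0:(2,1)->(1,1) | p1:escaped | p2:(1,2)->(0,2)->EXIT
Step 3: p0:(1,1)->(0,1) | p1:escaped | p2:escaped

(0,1) ESCAPED ESCAPED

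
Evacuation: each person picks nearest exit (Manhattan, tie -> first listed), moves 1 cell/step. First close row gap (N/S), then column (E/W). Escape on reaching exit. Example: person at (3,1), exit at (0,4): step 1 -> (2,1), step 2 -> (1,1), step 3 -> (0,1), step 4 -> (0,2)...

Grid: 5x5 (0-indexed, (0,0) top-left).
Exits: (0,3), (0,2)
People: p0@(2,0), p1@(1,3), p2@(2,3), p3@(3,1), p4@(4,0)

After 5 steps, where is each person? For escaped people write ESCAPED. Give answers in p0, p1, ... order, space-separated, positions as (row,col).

Step 1: p0:(2,0)->(1,0) | p1:(1,3)->(0,3)->EXIT | p2:(2,3)->(1,3) | p3:(3,1)->(2,1) | p4:(4,0)->(3,0)
Step 2: p0:(1,0)->(0,0) | p1:escaped | p2:(1,3)->(0,3)->EXIT | p3:(2,1)->(1,1) | p4:(3,0)->(2,0)
Step 3: p0:(0,0)->(0,1) | p1:escaped | p2:escaped | p3:(1,1)->(0,1) | p4:(2,0)->(1,0)
Step 4: p0:(0,1)->(0,2)->EXIT | p1:escaped | p2:escaped | p3:(0,1)->(0,2)->EXIT | p4:(1,0)->(0,0)
Step 5: p0:escaped | p1:escaped | p2:escaped | p3:escaped | p4:(0,0)->(0,1)

ESCAPED ESCAPED ESCAPED ESCAPED (0,1)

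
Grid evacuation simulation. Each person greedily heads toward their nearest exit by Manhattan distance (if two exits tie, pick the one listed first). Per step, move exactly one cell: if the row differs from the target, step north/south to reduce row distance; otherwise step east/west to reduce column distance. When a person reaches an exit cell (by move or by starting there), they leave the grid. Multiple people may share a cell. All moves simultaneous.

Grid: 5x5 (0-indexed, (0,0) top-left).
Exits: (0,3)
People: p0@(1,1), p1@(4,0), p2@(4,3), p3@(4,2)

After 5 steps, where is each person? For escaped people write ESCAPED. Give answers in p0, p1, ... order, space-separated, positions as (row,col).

Step 1: p0:(1,1)->(0,1) | p1:(4,0)->(3,0) | p2:(4,3)->(3,3) | p3:(4,2)->(3,2)
Step 2: p0:(0,1)->(0,2) | p1:(3,0)->(2,0) | p2:(3,3)->(2,3) | p3:(3,2)->(2,2)
Step 3: p0:(0,2)->(0,3)->EXIT | p1:(2,0)->(1,0) | p2:(2,3)->(1,3) | p3:(2,2)->(1,2)
Step 4: p0:escaped | p1:(1,0)->(0,0) | p2:(1,3)->(0,3)->EXIT | p3:(1,2)->(0,2)
Step 5: p0:escaped | p1:(0,0)->(0,1) | p2:escaped | p3:(0,2)->(0,3)->EXIT

ESCAPED (0,1) ESCAPED ESCAPED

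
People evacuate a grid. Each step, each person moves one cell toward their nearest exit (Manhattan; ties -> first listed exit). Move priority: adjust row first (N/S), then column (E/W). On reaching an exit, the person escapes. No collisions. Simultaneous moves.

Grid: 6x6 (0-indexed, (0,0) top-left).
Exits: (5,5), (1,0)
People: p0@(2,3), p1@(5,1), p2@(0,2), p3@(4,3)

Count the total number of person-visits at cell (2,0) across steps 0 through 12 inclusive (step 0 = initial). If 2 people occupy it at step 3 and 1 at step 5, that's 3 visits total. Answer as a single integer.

Step 0: p0@(2,3) p1@(5,1) p2@(0,2) p3@(4,3) -> at (2,0): 0 [-], cum=0
Step 1: p0@(1,3) p1@(5,2) p2@(1,2) p3@(5,3) -> at (2,0): 0 [-], cum=0
Step 2: p0@(1,2) p1@(5,3) p2@(1,1) p3@(5,4) -> at (2,0): 0 [-], cum=0
Step 3: p0@(1,1) p1@(5,4) p2@ESC p3@ESC -> at (2,0): 0 [-], cum=0
Step 4: p0@ESC p1@ESC p2@ESC p3@ESC -> at (2,0): 0 [-], cum=0
Total visits = 0

Answer: 0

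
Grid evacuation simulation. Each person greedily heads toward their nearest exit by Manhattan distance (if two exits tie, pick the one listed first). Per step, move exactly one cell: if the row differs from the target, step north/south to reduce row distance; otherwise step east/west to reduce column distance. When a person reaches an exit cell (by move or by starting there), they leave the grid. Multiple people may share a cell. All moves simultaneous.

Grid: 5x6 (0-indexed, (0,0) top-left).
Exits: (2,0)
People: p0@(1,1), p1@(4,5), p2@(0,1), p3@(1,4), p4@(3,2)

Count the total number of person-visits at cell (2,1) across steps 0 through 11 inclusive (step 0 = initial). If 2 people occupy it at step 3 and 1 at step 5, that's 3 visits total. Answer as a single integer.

Step 0: p0@(1,1) p1@(4,5) p2@(0,1) p3@(1,4) p4@(3,2) -> at (2,1): 0 [-], cum=0
Step 1: p0@(2,1) p1@(3,5) p2@(1,1) p3@(2,4) p4@(2,2) -> at (2,1): 1 [p0], cum=1
Step 2: p0@ESC p1@(2,5) p2@(2,1) p3@(2,3) p4@(2,1) -> at (2,1): 2 [p2,p4], cum=3
Step 3: p0@ESC p1@(2,4) p2@ESC p3@(2,2) p4@ESC -> at (2,1): 0 [-], cum=3
Step 4: p0@ESC p1@(2,3) p2@ESC p3@(2,1) p4@ESC -> at (2,1): 1 [p3], cum=4
Step 5: p0@ESC p1@(2,2) p2@ESC p3@ESC p4@ESC -> at (2,1): 0 [-], cum=4
Step 6: p0@ESC p1@(2,1) p2@ESC p3@ESC p4@ESC -> at (2,1): 1 [p1], cum=5
Step 7: p0@ESC p1@ESC p2@ESC p3@ESC p4@ESC -> at (2,1): 0 [-], cum=5
Total visits = 5

Answer: 5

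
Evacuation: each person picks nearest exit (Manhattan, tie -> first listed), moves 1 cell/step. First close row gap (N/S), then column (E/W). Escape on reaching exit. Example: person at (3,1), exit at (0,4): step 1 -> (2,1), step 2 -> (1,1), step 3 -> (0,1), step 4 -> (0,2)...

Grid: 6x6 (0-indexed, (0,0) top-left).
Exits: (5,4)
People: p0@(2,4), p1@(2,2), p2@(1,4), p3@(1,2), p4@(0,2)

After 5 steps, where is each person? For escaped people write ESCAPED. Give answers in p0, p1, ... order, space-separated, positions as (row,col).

Step 1: p0:(2,4)->(3,4) | p1:(2,2)->(3,2) | p2:(1,4)->(2,4) | p3:(1,2)->(2,2) | p4:(0,2)->(1,2)
Step 2: p0:(3,4)->(4,4) | p1:(3,2)->(4,2) | p2:(2,4)->(3,4) | p3:(2,2)->(3,2) | p4:(1,2)->(2,2)
Step 3: p0:(4,4)->(5,4)->EXIT | p1:(4,2)->(5,2) | p2:(3,4)->(4,4) | p3:(3,2)->(4,2) | p4:(2,2)->(3,2)
Step 4: p0:escaped | p1:(5,2)->(5,3) | p2:(4,4)->(5,4)->EXIT | p3:(4,2)->(5,2) | p4:(3,2)->(4,2)
Step 5: p0:escaped | p1:(5,3)->(5,4)->EXIT | p2:escaped | p3:(5,2)->(5,3) | p4:(4,2)->(5,2)

ESCAPED ESCAPED ESCAPED (5,3) (5,2)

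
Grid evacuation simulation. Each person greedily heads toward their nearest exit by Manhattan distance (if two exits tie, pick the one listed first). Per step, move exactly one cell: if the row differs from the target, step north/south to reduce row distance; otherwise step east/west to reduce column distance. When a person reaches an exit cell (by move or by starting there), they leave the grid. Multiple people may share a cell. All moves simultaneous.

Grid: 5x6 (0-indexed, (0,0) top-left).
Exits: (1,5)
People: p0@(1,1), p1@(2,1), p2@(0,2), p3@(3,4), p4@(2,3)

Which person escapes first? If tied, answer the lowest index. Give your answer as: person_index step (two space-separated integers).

Answer: 3 3

Derivation:
Step 1: p0:(1,1)->(1,2) | p1:(2,1)->(1,1) | p2:(0,2)->(1,2) | p3:(3,4)->(2,4) | p4:(2,3)->(1,3)
Step 2: p0:(1,2)->(1,3) | p1:(1,1)->(1,2) | p2:(1,2)->(1,3) | p3:(2,4)->(1,4) | p4:(1,3)->(1,4)
Step 3: p0:(1,3)->(1,4) | p1:(1,2)->(1,3) | p2:(1,3)->(1,4) | p3:(1,4)->(1,5)->EXIT | p4:(1,4)->(1,5)->EXIT
Step 4: p0:(1,4)->(1,5)->EXIT | p1:(1,3)->(1,4) | p2:(1,4)->(1,5)->EXIT | p3:escaped | p4:escaped
Step 5: p0:escaped | p1:(1,4)->(1,5)->EXIT | p2:escaped | p3:escaped | p4:escaped
Exit steps: [4, 5, 4, 3, 3]
First to escape: p3 at step 3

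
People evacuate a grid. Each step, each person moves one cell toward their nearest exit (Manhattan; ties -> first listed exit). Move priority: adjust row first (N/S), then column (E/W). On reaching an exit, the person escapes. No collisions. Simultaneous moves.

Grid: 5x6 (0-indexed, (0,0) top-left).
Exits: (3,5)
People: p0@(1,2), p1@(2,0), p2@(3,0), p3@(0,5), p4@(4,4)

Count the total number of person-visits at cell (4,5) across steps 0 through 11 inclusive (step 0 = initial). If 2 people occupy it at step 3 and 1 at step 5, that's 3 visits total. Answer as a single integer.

Step 0: p0@(1,2) p1@(2,0) p2@(3,0) p3@(0,5) p4@(4,4) -> at (4,5): 0 [-], cum=0
Step 1: p0@(2,2) p1@(3,0) p2@(3,1) p3@(1,5) p4@(3,4) -> at (4,5): 0 [-], cum=0
Step 2: p0@(3,2) p1@(3,1) p2@(3,2) p3@(2,5) p4@ESC -> at (4,5): 0 [-], cum=0
Step 3: p0@(3,3) p1@(3,2) p2@(3,3) p3@ESC p4@ESC -> at (4,5): 0 [-], cum=0
Step 4: p0@(3,4) p1@(3,3) p2@(3,4) p3@ESC p4@ESC -> at (4,5): 0 [-], cum=0
Step 5: p0@ESC p1@(3,4) p2@ESC p3@ESC p4@ESC -> at (4,5): 0 [-], cum=0
Step 6: p0@ESC p1@ESC p2@ESC p3@ESC p4@ESC -> at (4,5): 0 [-], cum=0
Total visits = 0

Answer: 0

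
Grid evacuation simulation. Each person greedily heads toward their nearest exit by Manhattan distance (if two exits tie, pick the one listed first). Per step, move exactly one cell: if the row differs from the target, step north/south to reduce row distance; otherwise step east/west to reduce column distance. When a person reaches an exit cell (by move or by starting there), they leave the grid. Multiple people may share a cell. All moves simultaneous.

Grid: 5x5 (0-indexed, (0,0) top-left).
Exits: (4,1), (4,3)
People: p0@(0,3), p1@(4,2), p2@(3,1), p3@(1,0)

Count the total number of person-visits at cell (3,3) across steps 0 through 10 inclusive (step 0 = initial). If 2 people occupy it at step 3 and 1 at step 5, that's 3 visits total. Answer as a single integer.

Step 0: p0@(0,3) p1@(4,2) p2@(3,1) p3@(1,0) -> at (3,3): 0 [-], cum=0
Step 1: p0@(1,3) p1@ESC p2@ESC p3@(2,0) -> at (3,3): 0 [-], cum=0
Step 2: p0@(2,3) p1@ESC p2@ESC p3@(3,0) -> at (3,3): 0 [-], cum=0
Step 3: p0@(3,3) p1@ESC p2@ESC p3@(4,0) -> at (3,3): 1 [p0], cum=1
Step 4: p0@ESC p1@ESC p2@ESC p3@ESC -> at (3,3): 0 [-], cum=1
Total visits = 1

Answer: 1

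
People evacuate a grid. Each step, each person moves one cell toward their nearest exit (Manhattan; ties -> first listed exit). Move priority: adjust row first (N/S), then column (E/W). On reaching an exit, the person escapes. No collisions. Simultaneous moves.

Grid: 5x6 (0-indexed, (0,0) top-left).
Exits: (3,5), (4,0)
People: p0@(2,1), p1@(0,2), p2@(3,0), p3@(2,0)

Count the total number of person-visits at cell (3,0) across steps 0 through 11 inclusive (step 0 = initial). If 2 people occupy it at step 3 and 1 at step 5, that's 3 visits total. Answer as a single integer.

Step 0: p0@(2,1) p1@(0,2) p2@(3,0) p3@(2,0) -> at (3,0): 1 [p2], cum=1
Step 1: p0@(3,1) p1@(1,2) p2@ESC p3@(3,0) -> at (3,0): 1 [p3], cum=2
Step 2: p0@(4,1) p1@(2,2) p2@ESC p3@ESC -> at (3,0): 0 [-], cum=2
Step 3: p0@ESC p1@(3,2) p2@ESC p3@ESC -> at (3,0): 0 [-], cum=2
Step 4: p0@ESC p1@(3,3) p2@ESC p3@ESC -> at (3,0): 0 [-], cum=2
Step 5: p0@ESC p1@(3,4) p2@ESC p3@ESC -> at (3,0): 0 [-], cum=2
Step 6: p0@ESC p1@ESC p2@ESC p3@ESC -> at (3,0): 0 [-], cum=2
Total visits = 2

Answer: 2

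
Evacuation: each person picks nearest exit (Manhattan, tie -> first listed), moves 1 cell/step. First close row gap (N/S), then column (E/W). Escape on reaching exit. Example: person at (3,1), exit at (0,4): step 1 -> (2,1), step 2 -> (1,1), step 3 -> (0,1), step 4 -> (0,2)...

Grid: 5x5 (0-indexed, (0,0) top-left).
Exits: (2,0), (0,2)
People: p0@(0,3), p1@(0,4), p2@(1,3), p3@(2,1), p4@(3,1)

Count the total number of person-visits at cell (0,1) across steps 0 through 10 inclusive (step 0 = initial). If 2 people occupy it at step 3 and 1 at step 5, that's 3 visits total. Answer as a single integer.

Answer: 0

Derivation:
Step 0: p0@(0,3) p1@(0,4) p2@(1,3) p3@(2,1) p4@(3,1) -> at (0,1): 0 [-], cum=0
Step 1: p0@ESC p1@(0,3) p2@(0,3) p3@ESC p4@(2,1) -> at (0,1): 0 [-], cum=0
Step 2: p0@ESC p1@ESC p2@ESC p3@ESC p4@ESC -> at (0,1): 0 [-], cum=0
Total visits = 0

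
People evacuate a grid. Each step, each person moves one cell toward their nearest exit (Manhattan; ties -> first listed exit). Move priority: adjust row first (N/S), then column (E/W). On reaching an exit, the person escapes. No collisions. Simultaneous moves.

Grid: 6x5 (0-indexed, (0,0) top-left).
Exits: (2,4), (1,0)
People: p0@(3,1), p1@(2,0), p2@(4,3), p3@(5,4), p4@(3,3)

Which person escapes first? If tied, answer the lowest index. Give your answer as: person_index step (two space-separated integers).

Answer: 1 1

Derivation:
Step 1: p0:(3,1)->(2,1) | p1:(2,0)->(1,0)->EXIT | p2:(4,3)->(3,3) | p3:(5,4)->(4,4) | p4:(3,3)->(2,3)
Step 2: p0:(2,1)->(1,1) | p1:escaped | p2:(3,3)->(2,3) | p3:(4,4)->(3,4) | p4:(2,3)->(2,4)->EXIT
Step 3: p0:(1,1)->(1,0)->EXIT | p1:escaped | p2:(2,3)->(2,4)->EXIT | p3:(3,4)->(2,4)->EXIT | p4:escaped
Exit steps: [3, 1, 3, 3, 2]
First to escape: p1 at step 1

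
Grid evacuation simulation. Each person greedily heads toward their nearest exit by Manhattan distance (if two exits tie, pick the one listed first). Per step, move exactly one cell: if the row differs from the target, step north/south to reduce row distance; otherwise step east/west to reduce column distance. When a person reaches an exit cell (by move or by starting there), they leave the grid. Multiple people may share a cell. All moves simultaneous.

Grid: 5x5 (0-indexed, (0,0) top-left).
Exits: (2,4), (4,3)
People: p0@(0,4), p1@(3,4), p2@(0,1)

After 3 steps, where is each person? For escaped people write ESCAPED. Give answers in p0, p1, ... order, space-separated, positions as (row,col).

Step 1: p0:(0,4)->(1,4) | p1:(3,4)->(2,4)->EXIT | p2:(0,1)->(1,1)
Step 2: p0:(1,4)->(2,4)->EXIT | p1:escaped | p2:(1,1)->(2,1)
Step 3: p0:escaped | p1:escaped | p2:(2,1)->(2,2)

ESCAPED ESCAPED (2,2)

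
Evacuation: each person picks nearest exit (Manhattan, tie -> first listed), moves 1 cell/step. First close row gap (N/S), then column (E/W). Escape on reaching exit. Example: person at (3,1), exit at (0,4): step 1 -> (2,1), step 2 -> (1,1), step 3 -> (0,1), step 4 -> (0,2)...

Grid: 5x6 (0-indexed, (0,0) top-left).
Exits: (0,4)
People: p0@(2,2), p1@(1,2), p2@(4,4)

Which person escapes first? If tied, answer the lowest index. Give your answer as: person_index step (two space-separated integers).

Step 1: p0:(2,2)->(1,2) | p1:(1,2)->(0,2) | p2:(4,4)->(3,4)
Step 2: p0:(1,2)->(0,2) | p1:(0,2)->(0,3) | p2:(3,4)->(2,4)
Step 3: p0:(0,2)->(0,3) | p1:(0,3)->(0,4)->EXIT | p2:(2,4)->(1,4)
Step 4: p0:(0,3)->(0,4)->EXIT | p1:escaped | p2:(1,4)->(0,4)->EXIT
Exit steps: [4, 3, 4]
First to escape: p1 at step 3

Answer: 1 3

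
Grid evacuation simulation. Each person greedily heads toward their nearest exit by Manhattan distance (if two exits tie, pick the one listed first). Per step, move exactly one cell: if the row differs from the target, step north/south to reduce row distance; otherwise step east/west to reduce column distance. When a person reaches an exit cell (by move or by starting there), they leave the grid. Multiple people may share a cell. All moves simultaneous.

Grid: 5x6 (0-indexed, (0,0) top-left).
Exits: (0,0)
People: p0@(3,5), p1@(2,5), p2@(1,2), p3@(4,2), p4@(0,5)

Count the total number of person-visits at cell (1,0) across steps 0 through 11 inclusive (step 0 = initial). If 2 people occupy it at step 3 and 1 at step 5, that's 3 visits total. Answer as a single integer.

Answer: 0

Derivation:
Step 0: p0@(3,5) p1@(2,5) p2@(1,2) p3@(4,2) p4@(0,5) -> at (1,0): 0 [-], cum=0
Step 1: p0@(2,5) p1@(1,5) p2@(0,2) p3@(3,2) p4@(0,4) -> at (1,0): 0 [-], cum=0
Step 2: p0@(1,5) p1@(0,5) p2@(0,1) p3@(2,2) p4@(0,3) -> at (1,0): 0 [-], cum=0
Step 3: p0@(0,5) p1@(0,4) p2@ESC p3@(1,2) p4@(0,2) -> at (1,0): 0 [-], cum=0
Step 4: p0@(0,4) p1@(0,3) p2@ESC p3@(0,2) p4@(0,1) -> at (1,0): 0 [-], cum=0
Step 5: p0@(0,3) p1@(0,2) p2@ESC p3@(0,1) p4@ESC -> at (1,0): 0 [-], cum=0
Step 6: p0@(0,2) p1@(0,1) p2@ESC p3@ESC p4@ESC -> at (1,0): 0 [-], cum=0
Step 7: p0@(0,1) p1@ESC p2@ESC p3@ESC p4@ESC -> at (1,0): 0 [-], cum=0
Step 8: p0@ESC p1@ESC p2@ESC p3@ESC p4@ESC -> at (1,0): 0 [-], cum=0
Total visits = 0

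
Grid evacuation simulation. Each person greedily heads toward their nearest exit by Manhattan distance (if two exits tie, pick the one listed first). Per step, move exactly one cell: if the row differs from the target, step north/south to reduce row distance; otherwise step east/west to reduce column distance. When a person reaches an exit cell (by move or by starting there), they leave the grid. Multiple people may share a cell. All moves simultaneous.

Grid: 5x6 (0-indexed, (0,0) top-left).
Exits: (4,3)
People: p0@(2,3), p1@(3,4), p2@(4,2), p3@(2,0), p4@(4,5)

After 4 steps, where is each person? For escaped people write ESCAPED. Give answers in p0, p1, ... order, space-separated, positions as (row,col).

Step 1: p0:(2,3)->(3,3) | p1:(3,4)->(4,4) | p2:(4,2)->(4,3)->EXIT | p3:(2,0)->(3,0) | p4:(4,5)->(4,4)
Step 2: p0:(3,3)->(4,3)->EXIT | p1:(4,4)->(4,3)->EXIT | p2:escaped | p3:(3,0)->(4,0) | p4:(4,4)->(4,3)->EXIT
Step 3: p0:escaped | p1:escaped | p2:escaped | p3:(4,0)->(4,1) | p4:escaped
Step 4: p0:escaped | p1:escaped | p2:escaped | p3:(4,1)->(4,2) | p4:escaped

ESCAPED ESCAPED ESCAPED (4,2) ESCAPED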